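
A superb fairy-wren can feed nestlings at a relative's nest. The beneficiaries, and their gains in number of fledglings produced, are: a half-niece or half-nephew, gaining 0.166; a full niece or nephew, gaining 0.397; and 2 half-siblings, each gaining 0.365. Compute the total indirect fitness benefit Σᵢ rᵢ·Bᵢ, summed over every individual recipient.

r to a half-niece or half-nephew = 1/8 (half-aunt/uncle↔niece/nephew: one path of length 3: r = (1/2)^3 = 1/8).
r to a full niece or nephew = 1/4 (full aunt/uncle↔niece/nephew: two paths of length 3 through the shared grandparent pair: r = 2·(1/2)^3 = 1/4).
r to a half-sibling = 1/4 (half-sibs share one parent — one path of length 2: r = (1/2)^2 = 1/4).
Summing one r·B term per recipient: 1·0.125·0.166 + 1·0.25·0.397 + 2·0.25·0.365 = 0.3025.

0.3025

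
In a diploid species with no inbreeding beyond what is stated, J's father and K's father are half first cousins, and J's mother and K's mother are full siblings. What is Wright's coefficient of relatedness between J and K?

0.140625

Wright's path rule: contributions from independent ancestry routes add.
J and K are related in two ways: half second cousins through their fathers (r = 1/64) and first cousins through their mothers (r = 1/8).
r = 1/64 + 1/8 = 9/64 = 0.140625.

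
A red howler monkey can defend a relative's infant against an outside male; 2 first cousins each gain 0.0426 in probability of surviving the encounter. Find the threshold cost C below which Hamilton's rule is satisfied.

r to a first cousin = 0.125 (first cousins share one grandparent pair — two paths of length 4: r = 2·(1/2)^4 = 1/8).
Hamilton's rule: n·r·B > C, so the trait is favored while C < n·r·B = 2·0.125·0.0426 = 0.01065.

0.01065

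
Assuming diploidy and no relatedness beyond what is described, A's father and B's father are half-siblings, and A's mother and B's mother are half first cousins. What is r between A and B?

0.078125

Relatedness sums over independent paths through distinct common ancestors.
A and B are related in two ways: half first cousins through their fathers (r = 1/16) and half second cousins through their mothers (r = 1/64).
r = 1/16 + 1/64 = 0.078125.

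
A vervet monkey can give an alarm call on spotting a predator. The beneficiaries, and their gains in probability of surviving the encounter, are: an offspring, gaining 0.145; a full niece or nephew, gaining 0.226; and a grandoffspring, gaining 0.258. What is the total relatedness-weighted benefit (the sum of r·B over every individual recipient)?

r to an offspring = 0.5 (one parent–offspring link: r = (1/2)^1 = 1/2).
r to a full niece or nephew = 0.25 (full aunt/uncle↔niece/nephew: two paths of length 3 through the shared grandparent pair: r = 2·(1/2)^3 = 1/4).
r to a grandoffspring = 1/4 (two parent–offspring links: r = (1/2)^2 = 1/4).
Summing one r·B term per recipient: 1·0.5·0.145 + 1·0.25·0.226 + 1·0.25·0.258 = 0.1935.

0.1935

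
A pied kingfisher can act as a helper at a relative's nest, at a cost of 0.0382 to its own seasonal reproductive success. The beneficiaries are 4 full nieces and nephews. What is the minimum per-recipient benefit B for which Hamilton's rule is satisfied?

r to a full niece or nephew = 0.25 (full aunt/uncle↔niece/nephew: two paths of length 3 through the shared grandparent pair: r = 2·(1/2)^3 = 1/4).
Hamilton's rule with n recipients of equal r: n·r·B > C, so B > C/(n·r) = 0.0382/(4·0.25) = 0.0382.

0.0382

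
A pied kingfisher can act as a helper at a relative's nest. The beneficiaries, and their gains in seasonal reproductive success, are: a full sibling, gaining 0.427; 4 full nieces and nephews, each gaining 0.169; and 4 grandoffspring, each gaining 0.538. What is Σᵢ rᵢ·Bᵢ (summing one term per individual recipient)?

0.9205

r to a full sibling = 0.5 (full sibs share both parents — two paths of length 2: r = 2·(1/2)^2 = 1/2).
r to a full niece or nephew = 0.25 (full aunt/uncle↔niece/nephew: two paths of length 3 through the shared grandparent pair: r = 2·(1/2)^3 = 1/4).
r to a grandoffspring = 1/4 (two parent–offspring links: r = (1/2)^2 = 1/4).
Summing one r·B term per recipient: 1·0.5·0.427 + 4·0.25·0.169 + 4·0.25·0.538 = 0.9205.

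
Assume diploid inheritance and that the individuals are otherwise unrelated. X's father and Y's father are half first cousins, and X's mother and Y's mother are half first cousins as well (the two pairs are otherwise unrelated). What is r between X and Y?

Relatedness sums over independent paths through distinct common ancestors.
X and Y are related in two ways: half second cousins through their fathers (r = 1/64) and half second cousins through their mothers (r = 1/64).
r = 1/64 + 1/64 = 1/32 = 0.03125.

0.03125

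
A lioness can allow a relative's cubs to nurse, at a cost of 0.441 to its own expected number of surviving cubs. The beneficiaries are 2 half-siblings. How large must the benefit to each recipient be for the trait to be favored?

0.882

r to a half-sibling = 1/4 (half-sibs share one parent — one path of length 2: r = (1/2)^2 = 1/4).
Hamilton's rule with n recipients of equal r: n·r·B > C, so B > C/(n·r) = 0.441/(2·0.25) = 0.882.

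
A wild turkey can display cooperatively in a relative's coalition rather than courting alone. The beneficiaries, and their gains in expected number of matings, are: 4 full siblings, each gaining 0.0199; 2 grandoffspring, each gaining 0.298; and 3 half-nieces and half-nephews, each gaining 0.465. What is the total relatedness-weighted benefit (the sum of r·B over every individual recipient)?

0.363175

r to a full sibling = 0.5 (full sibs share both parents — two paths of length 2: r = 2·(1/2)^2 = 1/2).
r to a grandoffspring = 1/4 (two parent–offspring links: r = (1/2)^2 = 1/4).
r to a half-niece or half-nephew = 0.125 (half-aunt/uncle↔niece/nephew: one path of length 3: r = (1/2)^3 = 1/8).
Summing one r·B term per recipient: 4·0.5·0.0199 + 2·0.25·0.298 + 3·0.125·0.465 = 0.363175.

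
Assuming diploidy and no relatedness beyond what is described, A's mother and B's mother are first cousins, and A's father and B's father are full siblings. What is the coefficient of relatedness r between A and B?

Wright's path rule: contributions from independent ancestry routes add.
A and B are related in two ways: second cousins through their mothers (r = 1/32) and first cousins through their fathers (r = 1/8).
r = 1/32 + 1/8 = 0.15625.

0.15625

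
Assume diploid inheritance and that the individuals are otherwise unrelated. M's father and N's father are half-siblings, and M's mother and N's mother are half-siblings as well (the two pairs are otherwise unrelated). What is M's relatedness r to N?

0.125

Wright's path rule: contributions from independent ancestry routes add.
M and N are related in two ways: half first cousins through their fathers (r = 1/16) and half first cousins through their mothers (r = 1/16).
r = 1/16 + 1/16 = 1/8 = 0.125.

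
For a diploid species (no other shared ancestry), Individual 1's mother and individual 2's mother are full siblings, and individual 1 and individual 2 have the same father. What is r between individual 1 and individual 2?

0.375

With two independent routes of shared ancestry, r is the sum of the two contributions.
Individual 1 and individual 2 are related in two ways: first cousins through their mothers (r = 1/8) and half-sibs through their shared father (r = 1/4).
r = 1/8 + 1/4 = 3/8 = 0.375.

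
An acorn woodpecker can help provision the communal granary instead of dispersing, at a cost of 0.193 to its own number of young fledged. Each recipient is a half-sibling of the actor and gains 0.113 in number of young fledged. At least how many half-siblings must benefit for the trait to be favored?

r to a half-sibling = 1/4 (half-sibs share one parent — one path of length 2: r = (1/2)^2 = 1/4).
Hamilton's rule: n·r·B > C  ⇒  n > C/(r·B) = 0.193/(0.25·0.113) = 6.832.
The smallest integer exceeding 6.832 is 7.

7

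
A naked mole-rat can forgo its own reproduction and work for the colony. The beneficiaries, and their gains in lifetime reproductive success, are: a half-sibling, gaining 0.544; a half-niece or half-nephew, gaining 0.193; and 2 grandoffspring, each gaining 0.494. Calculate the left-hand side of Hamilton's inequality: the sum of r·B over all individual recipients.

r to a half-sibling = 0.25 (half-sibs share one parent — one path of length 2: r = (1/2)^2 = 1/4).
r to a half-niece or half-nephew = 0.125 (half-aunt/uncle↔niece/nephew: one path of length 3: r = (1/2)^3 = 1/8).
r to a grandoffspring = 0.25 (two parent–offspring links: r = (1/2)^2 = 1/4).
Summing one r·B term per recipient: 1·0.25·0.544 + 1·0.125·0.193 + 2·0.25·0.494 = 0.407125.

0.407125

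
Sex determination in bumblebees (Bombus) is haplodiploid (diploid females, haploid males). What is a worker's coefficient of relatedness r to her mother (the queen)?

One meiotic link between diploid queen and diploid daughter: r = 1/2.

0.5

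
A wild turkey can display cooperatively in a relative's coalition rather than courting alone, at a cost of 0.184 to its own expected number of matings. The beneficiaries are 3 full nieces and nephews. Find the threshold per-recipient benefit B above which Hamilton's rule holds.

0.2453

r to a full niece or nephew = 1/4 (full aunt/uncle↔niece/nephew: two paths of length 3 through the shared grandparent pair: r = 2·(1/2)^3 = 1/4).
Hamilton's rule with n recipients of equal r: n·r·B > C, so B > C/(n·r) = 0.184/(3·0.25) = 0.2453.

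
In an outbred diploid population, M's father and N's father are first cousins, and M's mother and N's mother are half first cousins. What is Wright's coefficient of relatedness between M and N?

Independent pedigree routes through distinct common ancestors add.
M and N are related in two ways: second cousins through their fathers (r = 1/32) and half second cousins through their mothers (r = 1/64).
r = 1/32 + 1/64 = 0.046875.

0.046875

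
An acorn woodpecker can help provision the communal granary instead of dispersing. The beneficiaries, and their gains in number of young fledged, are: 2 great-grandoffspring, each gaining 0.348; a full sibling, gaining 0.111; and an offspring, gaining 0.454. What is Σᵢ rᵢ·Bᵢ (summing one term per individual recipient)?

r to a great-grandoffspring = 1/8 (three parent–offspring links: r = (1/2)^3 = 1/8).
r to a full sibling = 0.5 (full sibs share both parents — two paths of length 2: r = 2·(1/2)^2 = 1/2).
r to an offspring = 0.5 (one parent–offspring link: r = (1/2)^1 = 1/2).
Summing one r·B term per recipient: 2·0.125·0.348 + 1·0.5·0.111 + 1·0.5·0.454 = 0.3695.

0.3695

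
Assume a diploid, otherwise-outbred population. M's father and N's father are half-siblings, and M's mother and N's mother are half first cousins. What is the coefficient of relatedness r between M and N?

Independent pedigree routes through distinct common ancestors add.
M and N are related in two ways: half first cousins through their fathers (r = 1/16) and half second cousins through their mothers (r = 1/64).
r = 1/16 + 1/64 = 5/64 = 0.078125.

0.078125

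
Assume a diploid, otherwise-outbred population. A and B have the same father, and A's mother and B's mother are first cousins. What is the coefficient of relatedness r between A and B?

0.28125

With two independent routes of shared ancestry, r is the sum of the two contributions.
A and B are related in two ways: half-sibs through their shared father (r = 1/4) and second cousins through their mothers (r = 1/32).
r = 1/4 + 1/32 = 9/32 = 0.28125.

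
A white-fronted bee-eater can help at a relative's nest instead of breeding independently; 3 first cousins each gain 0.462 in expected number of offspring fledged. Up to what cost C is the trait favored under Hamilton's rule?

0.17325

r to a first cousin = 1/8 (first cousins share one grandparent pair — two paths of length 4: r = 2·(1/2)^4 = 1/8).
Hamilton's rule: n·r·B > C, so the trait is favored while C < n·r·B = 3·0.125·0.462 = 0.17325.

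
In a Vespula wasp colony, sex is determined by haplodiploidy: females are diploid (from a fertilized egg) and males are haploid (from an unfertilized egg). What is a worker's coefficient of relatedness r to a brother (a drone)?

Her haploid brother carries none of their father's genes and a random half of their mother's genome; that half matches the maternal half of her own genome with probability 1/2: r = 1/2 · 1/2 = 1/4.

0.25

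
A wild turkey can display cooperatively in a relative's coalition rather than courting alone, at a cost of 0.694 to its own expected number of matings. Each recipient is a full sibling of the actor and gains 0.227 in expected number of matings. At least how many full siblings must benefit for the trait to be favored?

7

r to a full sibling = 0.5 (full sibs share both parents — two paths of length 2: r = 2·(1/2)^2 = 1/2).
Hamilton's rule: n·r·B > C  ⇒  n > C/(r·B) = 0.694/(0.5·0.227) = 6.115.
The smallest integer exceeding 6.115 is 7.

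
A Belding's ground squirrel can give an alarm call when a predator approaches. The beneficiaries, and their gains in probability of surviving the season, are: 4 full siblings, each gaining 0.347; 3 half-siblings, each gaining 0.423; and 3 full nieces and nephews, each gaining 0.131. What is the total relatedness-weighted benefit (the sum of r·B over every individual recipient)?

r to a full sibling = 1/2 (full sibs share both parents — two paths of length 2: r = 2·(1/2)^2 = 1/2).
r to a half-sibling = 1/4 (half-sibs share one parent — one path of length 2: r = (1/2)^2 = 1/4).
r to a full niece or nephew = 0.25 (full aunt/uncle↔niece/nephew: two paths of length 3 through the shared grandparent pair: r = 2·(1/2)^3 = 1/4).
Summing one r·B term per recipient: 4·0.5·0.347 + 3·0.25·0.423 + 3·0.25·0.131 = 1.1095.

1.1095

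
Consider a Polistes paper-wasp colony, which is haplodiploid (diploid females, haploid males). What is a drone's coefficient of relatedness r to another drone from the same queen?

Haploid brothers each carry a random half of the queen's diploid genome, so on average they share half: r = 1/2.

0.5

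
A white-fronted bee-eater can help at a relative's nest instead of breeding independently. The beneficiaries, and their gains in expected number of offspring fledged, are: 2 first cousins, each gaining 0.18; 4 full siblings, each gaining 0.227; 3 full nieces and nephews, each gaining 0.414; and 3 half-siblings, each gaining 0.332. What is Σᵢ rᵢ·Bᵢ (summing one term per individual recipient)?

1.0585

r to a first cousin = 1/8 (first cousins share one grandparent pair — two paths of length 4: r = 2·(1/2)^4 = 1/8).
r to a full sibling = 0.5 (full sibs share both parents — two paths of length 2: r = 2·(1/2)^2 = 1/2).
r to a full niece or nephew = 1/4 (full aunt/uncle↔niece/nephew: two paths of length 3 through the shared grandparent pair: r = 2·(1/2)^3 = 1/4).
r to a half-sibling = 1/4 (half-sibs share one parent — one path of length 2: r = (1/2)^2 = 1/4).
Summing one r·B term per recipient: 2·0.125·0.18 + 4·0.5·0.227 + 3·0.25·0.414 + 3·0.25·0.332 = 1.0585.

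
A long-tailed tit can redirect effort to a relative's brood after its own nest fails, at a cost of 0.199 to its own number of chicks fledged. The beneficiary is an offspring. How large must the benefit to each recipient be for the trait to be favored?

r to an offspring = 0.5 (one parent–offspring link: r = (1/2)^1 = 1/2).
Hamilton's rule with n recipients of equal r: n·r·B > C, so B > C/(n·r) = 0.199/(1·0.5) = 0.398.

0.398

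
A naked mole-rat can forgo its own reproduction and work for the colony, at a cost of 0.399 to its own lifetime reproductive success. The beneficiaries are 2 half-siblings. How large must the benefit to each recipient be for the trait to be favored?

0.798

r to a half-sibling = 1/4 (half-sibs share one parent — one path of length 2: r = (1/2)^2 = 1/4).
Hamilton's rule with n recipients of equal r: n·r·B > C, so B > C/(n·r) = 0.399/(2·0.25) = 0.798.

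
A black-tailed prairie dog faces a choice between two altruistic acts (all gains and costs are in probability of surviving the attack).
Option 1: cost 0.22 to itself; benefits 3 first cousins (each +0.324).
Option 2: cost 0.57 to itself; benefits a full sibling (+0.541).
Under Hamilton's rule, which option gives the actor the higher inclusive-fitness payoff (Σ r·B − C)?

Option 1

Option 1: r to a first cousin = 0.125.
Option 1: Σ r·B − C = (3·0.125·0.324) − 0.22 = -0.0985.
Option 2: r to a full sibling = 0.5.
Option 2: Σ r·B − C = (1·0.5·0.541) − 0.57 = -0.2995.
Option 1 has the higher net inclusive-fitness payoff.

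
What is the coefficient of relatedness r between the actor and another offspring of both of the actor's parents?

0.5

Each parent–offspring link contributes a factor of 1/2, and independent paths through distinct common ancestors add.
Full sibs share both parents — two paths of length 2: r = 2·(1/2)^2 = 1/2.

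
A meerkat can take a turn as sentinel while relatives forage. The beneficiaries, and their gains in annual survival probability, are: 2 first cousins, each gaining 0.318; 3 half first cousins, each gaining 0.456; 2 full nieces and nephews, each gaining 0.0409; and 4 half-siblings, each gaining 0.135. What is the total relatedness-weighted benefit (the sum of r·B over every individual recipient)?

0.32045

r to a first cousin = 0.125 (first cousins share one grandparent pair — two paths of length 4: r = 2·(1/2)^4 = 1/8).
r to a half first cousin = 0.0625 (half first cousins share one grandparent — one path of length 4: r = (1/2)^4 = 1/16).
r to a full niece or nephew = 1/4 (full aunt/uncle↔niece/nephew: two paths of length 3 through the shared grandparent pair: r = 2·(1/2)^3 = 1/4).
r to a half-sibling = 1/4 (half-sibs share one parent — one path of length 2: r = (1/2)^2 = 1/4).
Summing one r·B term per recipient: 2·0.125·0.318 + 3·0.0625·0.456 + 2·0.25·0.0409 + 4·0.25·0.135 = 0.32045.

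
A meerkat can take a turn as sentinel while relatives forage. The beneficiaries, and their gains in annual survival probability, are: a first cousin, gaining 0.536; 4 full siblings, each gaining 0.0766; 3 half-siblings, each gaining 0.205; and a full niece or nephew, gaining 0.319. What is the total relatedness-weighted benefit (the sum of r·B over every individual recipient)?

0.4537

r to a first cousin = 1/8 (first cousins share one grandparent pair — two paths of length 4: r = 2·(1/2)^4 = 1/8).
r to a full sibling = 1/2 (full sibs share both parents — two paths of length 2: r = 2·(1/2)^2 = 1/2).
r to a half-sibling = 1/4 (half-sibs share one parent — one path of length 2: r = (1/2)^2 = 1/4).
r to a full niece or nephew = 1/4 (full aunt/uncle↔niece/nephew: two paths of length 3 through the shared grandparent pair: r = 2·(1/2)^3 = 1/4).
Summing one r·B term per recipient: 1·0.125·0.536 + 4·0.5·0.0766 + 3·0.25·0.205 + 1·0.25·0.319 = 0.4537.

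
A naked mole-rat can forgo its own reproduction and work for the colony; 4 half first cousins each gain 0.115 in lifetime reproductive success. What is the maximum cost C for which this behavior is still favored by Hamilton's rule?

0.02875

r to a half first cousin = 1/16 (half first cousins share one grandparent — one path of length 4: r = (1/2)^4 = 1/16).
Hamilton's rule: n·r·B > C, so the trait is favored while C < n·r·B = 4·0.0625·0.115 = 0.02875.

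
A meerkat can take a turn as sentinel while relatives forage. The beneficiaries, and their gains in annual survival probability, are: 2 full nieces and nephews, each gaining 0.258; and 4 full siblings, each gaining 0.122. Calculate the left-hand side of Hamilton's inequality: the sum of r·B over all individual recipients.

0.373

r to a full niece or nephew = 1/4 (full aunt/uncle↔niece/nephew: two paths of length 3 through the shared grandparent pair: r = 2·(1/2)^3 = 1/4).
r to a full sibling = 0.5 (full sibs share both parents — two paths of length 2: r = 2·(1/2)^2 = 1/2).
Summing one r·B term per recipient: 2·0.25·0.258 + 4·0.5·0.122 = 0.373.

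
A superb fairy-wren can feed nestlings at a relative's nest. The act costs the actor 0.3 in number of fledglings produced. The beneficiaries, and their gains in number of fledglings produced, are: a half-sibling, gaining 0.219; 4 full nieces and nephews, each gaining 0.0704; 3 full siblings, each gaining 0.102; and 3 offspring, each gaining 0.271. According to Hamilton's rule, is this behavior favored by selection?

Hamilton's rule: the trait is favored when the sum of r·B over every recipient exceeds the actor's cost C.
r to a half-sibling = 0.25 (half-sibs share one parent — one path of length 2: r = (1/2)^2 = 1/4).
r to a full niece or nephew = 0.25 (full aunt/uncle↔niece/nephew: two paths of length 3 through the shared grandparent pair: r = 2·(1/2)^3 = 1/4).
r to a full sibling = 1/2 (full sibs share both parents — two paths of length 2: r = 2·(1/2)^2 = 1/2).
r to an offspring = 0.5 (one parent–offspring link: r = (1/2)^1 = 1/2).
Summing one r·B term per recipient: 1·0.25·0.219 + 4·0.25·0.0704 + 3·0.5·0.102 + 3·0.5·0.271 = 0.68465.
0.68465 > 0.3: the indirect benefit exceeds the cost.

Yes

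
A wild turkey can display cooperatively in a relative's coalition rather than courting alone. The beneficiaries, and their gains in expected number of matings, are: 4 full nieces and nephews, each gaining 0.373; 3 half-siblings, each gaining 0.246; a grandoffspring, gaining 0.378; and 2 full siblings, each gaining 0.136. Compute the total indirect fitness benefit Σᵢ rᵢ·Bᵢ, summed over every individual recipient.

r to a full niece or nephew = 1/4 (full aunt/uncle↔niece/nephew: two paths of length 3 through the shared grandparent pair: r = 2·(1/2)^3 = 1/4).
r to a half-sibling = 0.25 (half-sibs share one parent — one path of length 2: r = (1/2)^2 = 1/4).
r to a grandoffspring = 1/4 (two parent–offspring links: r = (1/2)^2 = 1/4).
r to a full sibling = 0.5 (full sibs share both parents — two paths of length 2: r = 2·(1/2)^2 = 1/2).
Summing one r·B term per recipient: 4·0.25·0.373 + 3·0.25·0.246 + 1·0.25·0.378 + 2·0.5·0.136 = 0.788.

0.788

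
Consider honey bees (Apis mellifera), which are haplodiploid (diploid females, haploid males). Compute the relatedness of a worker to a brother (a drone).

Her haploid brother carries none of their father's genes and a random half of their mother's genome; that half matches the maternal half of her own genome with probability 1/2: r = 1/2 · 1/2 = 1/4.

0.25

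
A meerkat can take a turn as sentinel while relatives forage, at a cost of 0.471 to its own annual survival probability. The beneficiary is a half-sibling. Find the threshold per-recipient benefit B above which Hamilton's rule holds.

r to a half-sibling = 1/4 (half-sibs share one parent — one path of length 2: r = (1/2)^2 = 1/4).
Hamilton's rule with n recipients of equal r: n·r·B > C, so B > C/(n·r) = 0.471/(1·0.25) = 1.884.

1.884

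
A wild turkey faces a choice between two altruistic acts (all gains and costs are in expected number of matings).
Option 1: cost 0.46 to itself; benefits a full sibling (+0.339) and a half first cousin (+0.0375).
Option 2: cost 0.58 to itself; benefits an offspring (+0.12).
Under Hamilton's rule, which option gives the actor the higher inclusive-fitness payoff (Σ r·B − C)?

Option 1

Option 1: r to a full sibling = 0.5.
Option 1: r to a half first cousin = 0.0625.
Option 1: Σ r·B − C = (1·0.5·0.339 + 1·0.0625·0.0375) − 0.46 = -0.28815625.
Option 2: r to an offspring = 0.5.
Option 2: Σ r·B − C = (1·0.5·0.12) − 0.58 = -0.52.
Option 1 has the higher net inclusive-fitness payoff.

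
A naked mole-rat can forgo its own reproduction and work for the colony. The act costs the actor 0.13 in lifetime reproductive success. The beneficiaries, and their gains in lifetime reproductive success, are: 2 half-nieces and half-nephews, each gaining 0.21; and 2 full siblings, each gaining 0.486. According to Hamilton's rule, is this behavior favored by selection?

Hamilton's rule: the trait is favored when the sum of r·B over every recipient exceeds the actor's cost C.
r to a half-niece or half-nephew = 0.125 (half-aunt/uncle↔niece/nephew: one path of length 3: r = (1/2)^3 = 1/8).
r to a full sibling = 1/2 (full sibs share both parents — two paths of length 2: r = 2·(1/2)^2 = 1/2).
Summing one r·B term per recipient: 2·0.125·0.21 + 2·0.5·0.486 = 0.5385.
0.5385 > 0.13: the indirect benefit exceeds the cost.

Yes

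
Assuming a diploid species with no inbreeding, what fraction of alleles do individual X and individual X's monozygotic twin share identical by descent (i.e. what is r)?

Each parent–offspring link contributes a factor of 1/2, and independent paths through distinct common ancestors add.
Monozygotic twins share every allele identical by descent: r = 1.

1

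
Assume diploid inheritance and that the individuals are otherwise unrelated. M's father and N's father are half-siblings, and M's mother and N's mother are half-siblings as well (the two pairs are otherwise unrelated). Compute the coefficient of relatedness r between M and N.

Wright's path rule: contributions from independent ancestry routes add.
M and N are related in two ways: half first cousins through their fathers (r = 1/16) and half first cousins through their mothers (r = 1/16).
r = 1/16 + 1/16 = 0.125.

0.125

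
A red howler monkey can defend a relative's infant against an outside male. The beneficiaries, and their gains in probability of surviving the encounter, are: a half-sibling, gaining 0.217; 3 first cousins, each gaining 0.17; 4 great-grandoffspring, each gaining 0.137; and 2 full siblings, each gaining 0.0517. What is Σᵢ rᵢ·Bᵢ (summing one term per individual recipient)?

0.2382

r to a half-sibling = 0.25 (half-sibs share one parent — one path of length 2: r = (1/2)^2 = 1/4).
r to a first cousin = 0.125 (first cousins share one grandparent pair — two paths of length 4: r = 2·(1/2)^4 = 1/8).
r to a great-grandoffspring = 1/8 (three parent–offspring links: r = (1/2)^3 = 1/8).
r to a full sibling = 1/2 (full sibs share both parents — two paths of length 2: r = 2·(1/2)^2 = 1/2).
Summing one r·B term per recipient: 1·0.25·0.217 + 3·0.125·0.17 + 4·0.125·0.137 + 2·0.5·0.0517 = 0.2382.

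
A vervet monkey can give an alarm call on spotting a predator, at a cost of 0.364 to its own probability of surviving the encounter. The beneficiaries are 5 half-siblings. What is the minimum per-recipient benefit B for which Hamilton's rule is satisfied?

r to a half-sibling = 1/4 (half-sibs share one parent — one path of length 2: r = (1/2)^2 = 1/4).
Hamilton's rule with n recipients of equal r: n·r·B > C, so B > C/(n·r) = 0.364/(5·0.25) = 0.2912.

0.2912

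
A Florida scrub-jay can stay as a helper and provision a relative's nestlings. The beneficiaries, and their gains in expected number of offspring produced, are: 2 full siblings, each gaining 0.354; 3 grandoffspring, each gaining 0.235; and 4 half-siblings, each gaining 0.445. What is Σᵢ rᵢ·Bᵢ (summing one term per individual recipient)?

0.97525

r to a full sibling = 0.5 (full sibs share both parents — two paths of length 2: r = 2·(1/2)^2 = 1/2).
r to a grandoffspring = 0.25 (two parent–offspring links: r = (1/2)^2 = 1/4).
r to a half-sibling = 1/4 (half-sibs share one parent — one path of length 2: r = (1/2)^2 = 1/4).
Summing one r·B term per recipient: 2·0.5·0.354 + 3·0.25·0.235 + 4·0.25·0.445 = 0.97525.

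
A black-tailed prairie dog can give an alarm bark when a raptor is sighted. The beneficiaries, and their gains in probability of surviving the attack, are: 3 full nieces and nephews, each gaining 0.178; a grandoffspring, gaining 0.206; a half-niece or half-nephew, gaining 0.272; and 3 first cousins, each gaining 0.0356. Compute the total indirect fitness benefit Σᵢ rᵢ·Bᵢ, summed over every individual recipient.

0.23235

r to a full niece or nephew = 0.25 (full aunt/uncle↔niece/nephew: two paths of length 3 through the shared grandparent pair: r = 2·(1/2)^3 = 1/4).
r to a grandoffspring = 1/4 (two parent–offspring links: r = (1/2)^2 = 1/4).
r to a half-niece or half-nephew = 0.125 (half-aunt/uncle↔niece/nephew: one path of length 3: r = (1/2)^3 = 1/8).
r to a first cousin = 1/8 (first cousins share one grandparent pair — two paths of length 4: r = 2·(1/2)^4 = 1/8).
Summing one r·B term per recipient: 3·0.25·0.178 + 1·0.25·0.206 + 1·0.125·0.272 + 3·0.125·0.0356 = 0.23235.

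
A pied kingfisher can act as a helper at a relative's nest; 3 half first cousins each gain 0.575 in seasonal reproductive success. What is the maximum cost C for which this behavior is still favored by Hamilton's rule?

r to a half first cousin = 0.0625 (half first cousins share one grandparent — one path of length 4: r = (1/2)^4 = 1/16).
Hamilton's rule: n·r·B > C, so the trait is favored while C < n·r·B = 3·0.0625·0.575 = 0.1078125.

0.1078125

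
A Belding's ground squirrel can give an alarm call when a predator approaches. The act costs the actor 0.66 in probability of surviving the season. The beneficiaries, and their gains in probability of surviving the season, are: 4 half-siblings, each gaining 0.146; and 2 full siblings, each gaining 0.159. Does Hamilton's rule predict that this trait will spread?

No

Hamilton's rule: the trait is favored when the sum of r·B over every recipient exceeds the actor's cost C.
r to a half-sibling = 0.25 (half-sibs share one parent — one path of length 2: r = (1/2)^2 = 1/4).
r to a full sibling = 0.5 (full sibs share both parents — two paths of length 2: r = 2·(1/2)^2 = 1/2).
Summing one r·B term per recipient: 4·0.25·0.146 + 2·0.5·0.159 = 0.305.
0.305 < 0.66: the indirect benefit is less than the cost.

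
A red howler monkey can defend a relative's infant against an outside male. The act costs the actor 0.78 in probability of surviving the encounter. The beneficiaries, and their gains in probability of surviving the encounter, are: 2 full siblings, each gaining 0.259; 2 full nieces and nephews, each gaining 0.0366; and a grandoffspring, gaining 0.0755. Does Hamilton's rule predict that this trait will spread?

Hamilton's rule: the trait is favored when the sum of r·B over every recipient exceeds the actor's cost C.
r to a full sibling = 1/2 (full sibs share both parents — two paths of length 2: r = 2·(1/2)^2 = 1/2).
r to a full niece or nephew = 1/4 (full aunt/uncle↔niece/nephew: two paths of length 3 through the shared grandparent pair: r = 2·(1/2)^3 = 1/4).
r to a grandoffspring = 1/4 (two parent–offspring links: r = (1/2)^2 = 1/4).
Summing one r·B term per recipient: 2·0.5·0.259 + 2·0.25·0.0366 + 1·0.25·0.0755 = 0.296175.
0.296175 < 0.78: the indirect benefit is less than the cost.

No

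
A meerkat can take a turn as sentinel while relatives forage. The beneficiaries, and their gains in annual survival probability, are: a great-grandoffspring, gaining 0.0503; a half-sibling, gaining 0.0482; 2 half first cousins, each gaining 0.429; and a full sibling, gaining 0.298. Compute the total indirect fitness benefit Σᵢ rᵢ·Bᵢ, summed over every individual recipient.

0.2209625

r to a great-grandoffspring = 0.125 (three parent–offspring links: r = (1/2)^3 = 1/8).
r to a half-sibling = 1/4 (half-sibs share one parent — one path of length 2: r = (1/2)^2 = 1/4).
r to a half first cousin = 1/16 (half first cousins share one grandparent — one path of length 4: r = (1/2)^4 = 1/16).
r to a full sibling = 1/2 (full sibs share both parents — two paths of length 2: r = 2·(1/2)^2 = 1/2).
Summing one r·B term per recipient: 1·0.125·0.0503 + 1·0.25·0.0482 + 2·0.0625·0.429 + 1·0.5·0.298 = 0.2209625.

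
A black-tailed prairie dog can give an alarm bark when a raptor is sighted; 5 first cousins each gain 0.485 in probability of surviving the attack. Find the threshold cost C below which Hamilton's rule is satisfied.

r to a first cousin = 0.125 (first cousins share one grandparent pair — two paths of length 4: r = 2·(1/2)^4 = 1/8).
Hamilton's rule: n·r·B > C, so the trait is favored while C < n·r·B = 5·0.125·0.485 = 0.303125.

0.303125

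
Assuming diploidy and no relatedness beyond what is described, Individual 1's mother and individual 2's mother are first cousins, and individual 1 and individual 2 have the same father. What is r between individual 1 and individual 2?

0.28125

With two independent routes of shared ancestry, r is the sum of the two contributions.
Individual 1 and individual 2 are related in two ways: second cousins through their mothers (r = 1/32) and half-sibs through their shared father (r = 1/4).
r = 1/32 + 1/4 = 0.28125.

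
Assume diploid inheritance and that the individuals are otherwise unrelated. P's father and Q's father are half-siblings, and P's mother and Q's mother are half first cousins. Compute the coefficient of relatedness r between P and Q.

Wright's path rule: contributions from independent ancestry routes add.
P and Q are related in two ways: half first cousins through their fathers (r = 1/16) and half second cousins through their mothers (r = 1/64).
r = 1/16 + 1/64 = 5/64 = 0.078125.

0.078125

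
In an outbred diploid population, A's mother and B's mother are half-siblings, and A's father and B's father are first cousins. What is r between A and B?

With two independent routes of shared ancestry, r is the sum of the two contributions.
A and B are related in two ways: half first cousins through their mothers (r = 1/16) and second cousins through their fathers (r = 1/32).
r = 1/16 + 1/32 = 0.09375.

0.09375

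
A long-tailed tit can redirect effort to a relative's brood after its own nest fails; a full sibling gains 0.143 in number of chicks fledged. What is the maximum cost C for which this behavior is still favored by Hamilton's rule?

r to a full sibling = 0.5 (full sibs share both parents — two paths of length 2: r = 2·(1/2)^2 = 1/2).
Hamilton's rule: n·r·B > C, so the trait is favored while C < n·r·B = 1·0.5·0.143 = 0.0715.

0.0715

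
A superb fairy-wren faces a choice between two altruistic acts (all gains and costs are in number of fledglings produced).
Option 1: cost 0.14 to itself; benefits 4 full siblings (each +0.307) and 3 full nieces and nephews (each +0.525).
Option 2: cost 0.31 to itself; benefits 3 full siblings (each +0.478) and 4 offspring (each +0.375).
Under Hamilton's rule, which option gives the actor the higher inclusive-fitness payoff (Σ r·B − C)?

Option 1: r to a full sibling = 0.5.
Option 1: r to a full niece or nephew = 0.25.
Option 1: Σ r·B − C = (4·0.5·0.307 + 3·0.25·0.525) − 0.14 = 0.86775.
Option 2: r to a full sibling = 0.5.
Option 2: r to an offspring = 0.5.
Option 2: Σ r·B − C = (3·0.5·0.478 + 4·0.5·0.375) − 0.31 = 1.157.
Option 2 has the higher net inclusive-fitness payoff.

Option 2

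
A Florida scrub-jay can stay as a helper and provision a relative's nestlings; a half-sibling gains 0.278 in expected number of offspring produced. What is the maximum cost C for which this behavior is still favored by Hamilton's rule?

0.0695

r to a half-sibling = 1/4 (half-sibs share one parent — one path of length 2: r = (1/2)^2 = 1/4).
Hamilton's rule: n·r·B > C, so the trait is favored while C < n·r·B = 1·0.25·0.278 = 0.0695.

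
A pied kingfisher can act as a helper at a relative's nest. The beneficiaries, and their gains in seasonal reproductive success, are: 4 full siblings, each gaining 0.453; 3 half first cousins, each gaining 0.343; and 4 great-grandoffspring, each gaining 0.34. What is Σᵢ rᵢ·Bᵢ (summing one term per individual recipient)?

1.1403125

r to a full sibling = 1/2 (full sibs share both parents — two paths of length 2: r = 2·(1/2)^2 = 1/2).
r to a half first cousin = 0.0625 (half first cousins share one grandparent — one path of length 4: r = (1/2)^4 = 1/16).
r to a great-grandoffspring = 0.125 (three parent–offspring links: r = (1/2)^3 = 1/8).
Summing one r·B term per recipient: 4·0.5·0.453 + 3·0.0625·0.343 + 4·0.125·0.34 = 1.1403125.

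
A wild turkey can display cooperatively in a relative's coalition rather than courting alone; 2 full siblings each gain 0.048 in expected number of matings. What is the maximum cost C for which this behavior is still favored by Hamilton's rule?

r to a full sibling = 0.5 (full sibs share both parents — two paths of length 2: r = 2·(1/2)^2 = 1/2).
Hamilton's rule: n·r·B > C, so the trait is favored while C < n·r·B = 2·0.5·0.048 = 0.048.

0.048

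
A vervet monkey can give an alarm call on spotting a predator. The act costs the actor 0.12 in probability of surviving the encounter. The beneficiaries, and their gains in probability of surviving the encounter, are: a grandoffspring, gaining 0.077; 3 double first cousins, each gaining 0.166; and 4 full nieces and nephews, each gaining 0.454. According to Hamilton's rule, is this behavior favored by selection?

Hamilton's rule: the trait is favored when the sum of r·B over every recipient exceeds the actor's cost C.
r to a grandoffspring = 0.25 (two parent–offspring links: r = (1/2)^2 = 1/4).
r to a double first cousin = 0.25 (double first cousins share both grandparent pairs — four paths of length 4: r = 4·(1/2)^4 = 1/4).
r to a full niece or nephew = 0.25 (full aunt/uncle↔niece/nephew: two paths of length 3 through the shared grandparent pair: r = 2·(1/2)^3 = 1/4).
Summing one r·B term per recipient: 1·0.25·0.077 + 3·0.25·0.166 + 4·0.25·0.454 = 0.59775.
0.59775 > 0.12: the indirect benefit exceeds the cost.

Yes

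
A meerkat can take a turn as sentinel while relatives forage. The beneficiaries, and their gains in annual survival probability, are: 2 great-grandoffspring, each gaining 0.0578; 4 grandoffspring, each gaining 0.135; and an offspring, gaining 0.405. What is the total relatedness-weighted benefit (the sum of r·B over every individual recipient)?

r to a great-grandoffspring = 1/8 (three parent–offspring links: r = (1/2)^3 = 1/8).
r to a grandoffspring = 0.25 (two parent–offspring links: r = (1/2)^2 = 1/4).
r to an offspring = 1/2 (one parent–offspring link: r = (1/2)^1 = 1/2).
Summing one r·B term per recipient: 2·0.125·0.0578 + 4·0.25·0.135 + 1·0.5·0.405 = 0.35195.

0.35195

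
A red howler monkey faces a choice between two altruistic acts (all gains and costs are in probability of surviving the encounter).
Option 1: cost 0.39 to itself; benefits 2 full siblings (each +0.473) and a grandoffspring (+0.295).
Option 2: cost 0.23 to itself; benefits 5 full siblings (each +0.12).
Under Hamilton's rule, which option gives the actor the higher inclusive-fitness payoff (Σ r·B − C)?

Option 1

Option 1: r to a full sibling = 0.5.
Option 1: r to a grandoffspring = 0.25.
Option 1: Σ r·B − C = (2·0.5·0.473 + 1·0.25·0.295) − 0.39 = 0.15675.
Option 2: r to a full sibling = 0.5.
Option 2: Σ r·B − C = (5·0.5·0.12) − 0.23 = 0.07.
Option 1 has the higher net inclusive-fitness payoff.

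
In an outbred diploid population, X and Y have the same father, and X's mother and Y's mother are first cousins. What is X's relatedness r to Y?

0.28125

Relatedness sums over independent paths through distinct common ancestors.
X and Y are related in two ways: half-sibs through their shared father (r = 1/4) and second cousins through their mothers (r = 1/32).
r = 1/4 + 1/32 = 0.28125.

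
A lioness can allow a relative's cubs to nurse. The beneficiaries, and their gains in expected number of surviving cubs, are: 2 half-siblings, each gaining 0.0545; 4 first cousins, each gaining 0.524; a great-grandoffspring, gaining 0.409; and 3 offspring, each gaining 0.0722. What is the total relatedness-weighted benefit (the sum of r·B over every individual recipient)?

r to a half-sibling = 1/4 (half-sibs share one parent — one path of length 2: r = (1/2)^2 = 1/4).
r to a first cousin = 0.125 (first cousins share one grandparent pair — two paths of length 4: r = 2·(1/2)^4 = 1/8).
r to a great-grandoffspring = 1/8 (three parent–offspring links: r = (1/2)^3 = 1/8).
r to an offspring = 1/2 (one parent–offspring link: r = (1/2)^1 = 1/2).
Summing one r·B term per recipient: 2·0.25·0.0545 + 4·0.125·0.524 + 1·0.125·0.409 + 3·0.5·0.0722 = 0.448675.

0.448675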